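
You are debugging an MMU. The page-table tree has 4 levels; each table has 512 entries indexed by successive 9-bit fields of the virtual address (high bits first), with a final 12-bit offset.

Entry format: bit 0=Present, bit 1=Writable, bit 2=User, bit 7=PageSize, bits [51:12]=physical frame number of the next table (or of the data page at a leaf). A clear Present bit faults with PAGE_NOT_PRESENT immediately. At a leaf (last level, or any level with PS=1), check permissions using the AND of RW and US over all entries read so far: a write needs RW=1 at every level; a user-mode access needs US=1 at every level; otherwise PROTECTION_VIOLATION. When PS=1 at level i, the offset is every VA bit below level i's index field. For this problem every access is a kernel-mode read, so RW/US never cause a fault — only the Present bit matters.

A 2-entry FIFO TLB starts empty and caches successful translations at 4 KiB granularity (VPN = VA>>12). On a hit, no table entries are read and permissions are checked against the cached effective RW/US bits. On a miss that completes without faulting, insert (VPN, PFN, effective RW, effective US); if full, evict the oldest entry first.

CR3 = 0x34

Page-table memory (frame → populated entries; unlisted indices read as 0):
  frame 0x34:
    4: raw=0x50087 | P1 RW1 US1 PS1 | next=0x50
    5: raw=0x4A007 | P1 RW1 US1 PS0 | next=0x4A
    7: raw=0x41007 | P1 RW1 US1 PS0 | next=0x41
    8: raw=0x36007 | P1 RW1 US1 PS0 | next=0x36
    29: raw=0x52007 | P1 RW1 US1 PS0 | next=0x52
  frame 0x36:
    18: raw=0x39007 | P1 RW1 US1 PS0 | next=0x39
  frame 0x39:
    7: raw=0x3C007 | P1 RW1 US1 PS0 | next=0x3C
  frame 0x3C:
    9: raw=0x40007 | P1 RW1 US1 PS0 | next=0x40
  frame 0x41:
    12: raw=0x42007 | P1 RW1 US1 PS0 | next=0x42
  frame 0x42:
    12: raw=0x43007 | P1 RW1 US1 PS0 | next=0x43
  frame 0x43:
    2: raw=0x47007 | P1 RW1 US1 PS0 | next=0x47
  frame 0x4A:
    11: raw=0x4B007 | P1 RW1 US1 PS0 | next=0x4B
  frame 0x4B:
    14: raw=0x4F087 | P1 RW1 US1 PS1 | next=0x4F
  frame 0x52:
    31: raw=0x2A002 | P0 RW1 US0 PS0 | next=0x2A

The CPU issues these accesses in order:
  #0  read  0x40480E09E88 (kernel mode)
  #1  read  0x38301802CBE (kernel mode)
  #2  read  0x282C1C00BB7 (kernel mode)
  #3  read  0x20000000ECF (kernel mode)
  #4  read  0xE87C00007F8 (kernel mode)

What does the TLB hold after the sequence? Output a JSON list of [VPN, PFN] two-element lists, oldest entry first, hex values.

Trace:
#0 VA=0x40480E09E88 (r,kernel):
  [0] read 0x34 idx=8: raw=0x36007 flags P=1 W=1 U=1 S=0
  [1] read 0x36 idx=18: raw=0x39007 flags P=1 W=1 U=1 S=0
  [2] read 0x39 idx=7: raw=0x3C007 flags P=1 W=1 U=1 S=0
  [3] read 0x3C idx=9: raw=0x40007 flags P=1 W=1 U=1 S=0
  ✓ 0x40E88  — 4 lookups
#1 VA=0x38301802CBE (r,kernel):
  [0] read 0x34 idx=7: raw=0x41007 flags P=1 W=1 U=1 S=0
  [1] read 0x41 idx=12: raw=0x42007 flags P=1 W=1 U=1 S=0
  [2] read 0x42 idx=12: raw=0x43007 flags P=1 W=1 U=1 S=0
  [3] read 0x43 idx=2: raw=0x47007 flags P=1 W=1 U=1 S=0
  ✓ 0x47CBE  — 4 lookups
#2 VA=0x282C1C00BB7 (r,kernel):
  [0] read 0x34 idx=5: raw=0x4A007 flags P=1 W=1 U=1 S=0
  [1] read 0x4A idx=11: raw=0x4B007 flags P=1 W=1 U=1 S=0
  [2] read 0x4B idx=14: raw=0x4F087 flags P=1 W=1 U=1 S=1
  ✓ 0x4FBB7 (huge @L2)  — 3 lookups
#3 VA=0x20000000ECF (r,kernel):
  [0] read 0x34 idx=4: raw=0x50087 flags P=1 W=1 U=1 S=1
  ✓ 0x50ECF (huge @L0)  — 1 lookups
#4 VA=0xE87C00007F8 (r,kernel):
  [0] read 0x34 idx=29: raw=0x52007 flags P=1 W=1 U=1 S=0
  [1] read 0x52 idx=31: raw=0x2A002 flags P=0 W=1 U=0 S=0
  ⇒ fault: PAGE_NOT_PRESENT  — 2 lookups

TLB: [["0x282C1C00", "0x4F"], ["0x20000000", "0x50"]]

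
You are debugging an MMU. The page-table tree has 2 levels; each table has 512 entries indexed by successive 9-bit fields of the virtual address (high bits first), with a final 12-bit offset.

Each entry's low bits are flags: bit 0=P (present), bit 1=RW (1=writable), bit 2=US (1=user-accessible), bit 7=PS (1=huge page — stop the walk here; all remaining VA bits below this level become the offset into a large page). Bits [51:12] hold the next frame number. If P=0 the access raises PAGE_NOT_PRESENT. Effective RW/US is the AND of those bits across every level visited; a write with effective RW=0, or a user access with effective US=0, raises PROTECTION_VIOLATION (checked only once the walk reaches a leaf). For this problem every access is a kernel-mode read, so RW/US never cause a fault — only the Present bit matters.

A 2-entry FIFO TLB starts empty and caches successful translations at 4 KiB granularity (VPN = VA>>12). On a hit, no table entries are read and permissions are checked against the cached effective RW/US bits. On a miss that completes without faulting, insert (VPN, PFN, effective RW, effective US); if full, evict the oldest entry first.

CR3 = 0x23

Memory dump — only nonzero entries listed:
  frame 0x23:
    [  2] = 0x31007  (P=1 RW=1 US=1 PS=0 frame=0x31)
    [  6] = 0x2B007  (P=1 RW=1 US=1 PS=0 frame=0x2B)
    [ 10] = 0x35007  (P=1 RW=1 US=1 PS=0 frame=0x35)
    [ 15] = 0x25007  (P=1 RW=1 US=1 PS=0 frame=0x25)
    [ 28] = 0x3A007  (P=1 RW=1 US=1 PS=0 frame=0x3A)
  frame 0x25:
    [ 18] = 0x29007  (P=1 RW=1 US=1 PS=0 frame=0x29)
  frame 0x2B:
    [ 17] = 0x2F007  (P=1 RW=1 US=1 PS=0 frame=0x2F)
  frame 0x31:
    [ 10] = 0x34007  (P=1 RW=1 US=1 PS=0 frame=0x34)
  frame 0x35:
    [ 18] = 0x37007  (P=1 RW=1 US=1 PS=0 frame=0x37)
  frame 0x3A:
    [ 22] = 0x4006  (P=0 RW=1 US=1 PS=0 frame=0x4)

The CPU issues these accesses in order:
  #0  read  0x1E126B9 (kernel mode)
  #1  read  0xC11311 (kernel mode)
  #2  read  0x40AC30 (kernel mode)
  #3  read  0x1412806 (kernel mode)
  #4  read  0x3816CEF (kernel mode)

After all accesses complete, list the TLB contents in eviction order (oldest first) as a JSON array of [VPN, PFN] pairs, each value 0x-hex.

Walk each access:
#0 VA=0x1E126B9 (r,kernel):
  L0 @0x23[15] → 0x25007  P=1,RW=1,US=1,PS=0
  L1 @0x25[18] → 0x29007  P=1,RW=1,US=1,PS=0
  → PA=0x296B9  (2 entries read)
#1 VA=0xC11311 (r,kernel):
  L0 @0x23[6] → 0x2B007  P=1,RW=1,US=1,PS=0
  L1 @0x2B[17] → 0x2F007  P=1,RW=1,US=1,PS=0
  → PA=0x2F311  (2 entries read)
#2 VA=0x40AC30 (r,kernel):
  L0 @0x23[2] → 0x31007  P=1,RW=1,US=1,PS=0
  L1 @0x31[10] → 0x34007  P=1,RW=1,US=1,PS=0
  → PA=0x34C30  (2 entries read)
#3 VA=0x1412806 (r,kernel):
  L0 @0x23[10] → 0x35007  P=1,RW=1,US=1,PS=0
  L1 @0x35[18] → 0x37007  P=1,RW=1,US=1,PS=0
  → PA=0x37806  (2 entries read)
#4 VA=0x3816CEF (r,kernel):
  L0 @0x23[28] → 0x3A007  P=1,RW=1,US=1,PS=0
  L1 @0x3A[22] → 0x4006  P=0,RW=1,US=1,PS=0
  ⇒ fault: PAGE_NOT_PRESENT  — 2 lookups

TLB: [["0x40A", "0x34"], ["0x1412", "0x37"]]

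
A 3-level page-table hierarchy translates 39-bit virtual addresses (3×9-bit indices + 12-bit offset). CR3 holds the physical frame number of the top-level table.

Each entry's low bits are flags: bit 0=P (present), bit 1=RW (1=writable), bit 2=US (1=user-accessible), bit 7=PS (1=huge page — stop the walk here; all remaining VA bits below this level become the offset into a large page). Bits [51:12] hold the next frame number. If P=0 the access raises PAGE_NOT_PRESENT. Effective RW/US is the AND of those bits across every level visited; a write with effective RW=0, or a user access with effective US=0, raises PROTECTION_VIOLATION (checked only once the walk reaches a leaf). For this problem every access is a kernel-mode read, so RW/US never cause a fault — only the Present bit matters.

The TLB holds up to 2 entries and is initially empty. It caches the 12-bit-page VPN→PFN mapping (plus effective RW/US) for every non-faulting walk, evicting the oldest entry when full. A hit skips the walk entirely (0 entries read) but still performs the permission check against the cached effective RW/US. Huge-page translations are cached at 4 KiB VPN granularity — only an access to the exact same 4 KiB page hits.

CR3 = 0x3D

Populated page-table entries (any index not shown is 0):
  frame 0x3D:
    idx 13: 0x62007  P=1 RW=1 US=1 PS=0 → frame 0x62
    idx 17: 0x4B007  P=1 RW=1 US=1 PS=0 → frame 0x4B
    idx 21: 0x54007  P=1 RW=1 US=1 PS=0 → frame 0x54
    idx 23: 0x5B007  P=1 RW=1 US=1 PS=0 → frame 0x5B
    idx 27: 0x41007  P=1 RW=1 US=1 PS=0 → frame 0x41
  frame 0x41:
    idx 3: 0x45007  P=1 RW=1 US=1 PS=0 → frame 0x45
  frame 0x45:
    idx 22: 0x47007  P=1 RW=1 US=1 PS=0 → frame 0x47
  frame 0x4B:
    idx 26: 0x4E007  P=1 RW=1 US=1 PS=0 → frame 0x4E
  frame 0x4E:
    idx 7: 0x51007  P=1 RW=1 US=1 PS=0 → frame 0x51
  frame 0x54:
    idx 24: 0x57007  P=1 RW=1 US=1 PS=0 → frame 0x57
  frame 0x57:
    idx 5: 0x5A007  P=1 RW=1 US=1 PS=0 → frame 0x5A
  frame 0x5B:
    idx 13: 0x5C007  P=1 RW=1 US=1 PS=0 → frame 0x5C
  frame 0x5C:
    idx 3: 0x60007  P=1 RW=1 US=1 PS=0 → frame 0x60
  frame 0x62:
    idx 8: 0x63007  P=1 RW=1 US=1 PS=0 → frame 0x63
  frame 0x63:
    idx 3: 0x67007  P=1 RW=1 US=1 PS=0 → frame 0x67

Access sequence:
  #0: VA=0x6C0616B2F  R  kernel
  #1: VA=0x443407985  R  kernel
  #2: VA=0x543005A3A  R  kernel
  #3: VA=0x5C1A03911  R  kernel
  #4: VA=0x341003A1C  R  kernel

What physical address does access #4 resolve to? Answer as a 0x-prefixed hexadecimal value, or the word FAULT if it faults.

Walk each access:
#0 VA=0x6C0616B2F (r,kernel):
  [0] read 0x3D idx=27: raw=0x41007 flags P=1 W=1 U=1 S=0
  [1] read 0x41 idx=3: raw=0x45007 flags P=1 W=1 U=1 S=0
  [2] read 0x45 idx=22: raw=0x47007 flags P=1 W=1 U=1 S=0
  ⇒ phys 0x47B2F  [3 reads]
#1 VA=0x443407985 (r,kernel):
  [0] read 0x3D idx=17: raw=0x4B007 flags P=1 W=1 U=1 S=0
  [1] read 0x4B idx=26: raw=0x4E007 flags P=1 W=1 U=1 S=0
  [2] read 0x4E idx=7: raw=0x51007 flags P=1 W=1 U=1 S=0
  ⇒ phys 0x51985  [3 reads]
#2 VA=0x543005A3A (r,kernel):
  [0] read 0x3D idx=21: raw=0x54007 flags P=1 W=1 U=1 S=0
  [1] read 0x54 idx=24: raw=0x57007 flags P=1 W=1 U=1 S=0
  [2] read 0x57 idx=5: raw=0x5A007 flags P=1 W=1 U=1 S=0
  ⇒ phys 0x5AA3A  [3 reads]
#3 VA=0x5C1A03911 (r,kernel):
  [0] read 0x3D idx=23: raw=0x5B007 flags P=1 W=1 U=1 S=0
  [1] read 0x5B idx=13: raw=0x5C007 flags P=1 W=1 U=1 S=0
  [2] read 0x5C idx=3: raw=0x60007 flags P=1 W=1 U=1 S=0
  ⇒ phys 0x60911  [3 reads]
#4 VA=0x341003A1C (r,kernel):
  [0] read 0x3D idx=13: raw=0x62007 flags P=1 W=1 U=1 S=0
  [1] read 0x62 idx=8: raw=0x63007 flags P=1 W=1 U=1 S=0
  [2] read 0x63 idx=3: raw=0x67007 flags P=1 W=1 U=1 S=0
  ⇒ phys 0x67A1C  [3 reads]

Access #4 PA: 0x67A1C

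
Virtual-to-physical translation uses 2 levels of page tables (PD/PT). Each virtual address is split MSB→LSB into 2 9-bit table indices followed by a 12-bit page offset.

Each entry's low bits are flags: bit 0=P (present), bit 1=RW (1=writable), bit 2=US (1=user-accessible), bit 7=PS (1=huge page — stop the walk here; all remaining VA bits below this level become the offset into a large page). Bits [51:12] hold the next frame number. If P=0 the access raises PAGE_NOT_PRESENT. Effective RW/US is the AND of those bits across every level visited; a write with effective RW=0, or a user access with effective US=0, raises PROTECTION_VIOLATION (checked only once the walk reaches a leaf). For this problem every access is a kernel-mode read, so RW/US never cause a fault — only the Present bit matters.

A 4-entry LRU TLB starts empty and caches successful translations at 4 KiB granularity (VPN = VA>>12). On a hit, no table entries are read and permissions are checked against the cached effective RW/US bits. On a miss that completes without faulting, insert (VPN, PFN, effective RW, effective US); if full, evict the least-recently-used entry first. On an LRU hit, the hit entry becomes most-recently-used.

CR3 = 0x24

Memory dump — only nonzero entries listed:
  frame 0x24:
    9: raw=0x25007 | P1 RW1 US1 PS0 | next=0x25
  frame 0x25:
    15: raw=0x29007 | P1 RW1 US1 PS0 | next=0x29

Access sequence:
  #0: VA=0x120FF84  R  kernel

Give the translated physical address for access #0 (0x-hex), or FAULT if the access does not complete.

Per-access translation:
#0 VA=0x120FF84 (r,kernel):
  L0 @0x24[9] → 0x25007  P=1,RW=1,US=1,PS=0
  L1 @0x25[15] → 0x29007  P=1,RW=1,US=1,PS=0
  ✓ 0x29F84  — 2 lookups

Access #0 PA: 0x29F84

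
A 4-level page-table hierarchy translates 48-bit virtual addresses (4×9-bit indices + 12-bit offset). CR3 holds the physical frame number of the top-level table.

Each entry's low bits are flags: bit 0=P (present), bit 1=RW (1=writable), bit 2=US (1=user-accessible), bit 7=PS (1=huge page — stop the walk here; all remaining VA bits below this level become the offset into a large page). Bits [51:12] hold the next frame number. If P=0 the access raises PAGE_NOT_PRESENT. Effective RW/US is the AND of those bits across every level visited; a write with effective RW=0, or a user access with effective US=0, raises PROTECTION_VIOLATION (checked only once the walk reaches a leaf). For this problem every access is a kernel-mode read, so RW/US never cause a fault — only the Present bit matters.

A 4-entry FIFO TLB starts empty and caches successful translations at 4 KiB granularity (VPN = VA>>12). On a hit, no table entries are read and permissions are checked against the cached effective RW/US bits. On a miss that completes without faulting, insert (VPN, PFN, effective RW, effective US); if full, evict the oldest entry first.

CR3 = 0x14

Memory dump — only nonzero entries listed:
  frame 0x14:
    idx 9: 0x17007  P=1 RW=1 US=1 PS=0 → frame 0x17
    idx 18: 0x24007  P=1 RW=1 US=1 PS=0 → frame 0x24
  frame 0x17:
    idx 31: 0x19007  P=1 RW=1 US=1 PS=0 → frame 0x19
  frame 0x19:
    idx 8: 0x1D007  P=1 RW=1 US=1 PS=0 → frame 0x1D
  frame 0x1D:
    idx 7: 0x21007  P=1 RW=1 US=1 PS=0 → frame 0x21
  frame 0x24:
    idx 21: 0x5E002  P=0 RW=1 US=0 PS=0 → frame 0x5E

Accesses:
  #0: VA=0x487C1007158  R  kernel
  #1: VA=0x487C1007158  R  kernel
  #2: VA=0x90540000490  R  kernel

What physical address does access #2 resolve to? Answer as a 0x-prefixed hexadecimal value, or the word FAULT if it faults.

Walk each access:
#0 VA=0x487C1007158 (r,kernel):
  L0: frame=0x14 idx=9 entry=0x17007 [P=1 RW=1 US=1 PS=0]
  L1: frame=0x17 idx=31 entry=0x19007 [P=1 RW=1 US=1 PS=0]
  L2: frame=0x19 idx=8 entry=0x1D007 [P=1 RW=1 US=1 PS=0]
  L3: frame=0x1D idx=7 entry=0x21007 [P=1 RW=1 US=1 PS=0]
  → PA=0x21158  (4 entries read)
#1 VA=0x487C1007158 (r,kernel):
  TLB hit vpn=0x487C1007 → PA=0x21158
#2 VA=0x90540000490 (r,kernel):
  L0: frame=0x14 idx=18 entry=0x24007 [P=1 RW=1 US=1 PS=0]
  L1: frame=0x24 idx=21 entry=0x5E002 [P=0 RW=1 US=0 PS=0]
  → PAGE_NOT_PRESENT  (2 entries read)

Access #2 PA: FAULT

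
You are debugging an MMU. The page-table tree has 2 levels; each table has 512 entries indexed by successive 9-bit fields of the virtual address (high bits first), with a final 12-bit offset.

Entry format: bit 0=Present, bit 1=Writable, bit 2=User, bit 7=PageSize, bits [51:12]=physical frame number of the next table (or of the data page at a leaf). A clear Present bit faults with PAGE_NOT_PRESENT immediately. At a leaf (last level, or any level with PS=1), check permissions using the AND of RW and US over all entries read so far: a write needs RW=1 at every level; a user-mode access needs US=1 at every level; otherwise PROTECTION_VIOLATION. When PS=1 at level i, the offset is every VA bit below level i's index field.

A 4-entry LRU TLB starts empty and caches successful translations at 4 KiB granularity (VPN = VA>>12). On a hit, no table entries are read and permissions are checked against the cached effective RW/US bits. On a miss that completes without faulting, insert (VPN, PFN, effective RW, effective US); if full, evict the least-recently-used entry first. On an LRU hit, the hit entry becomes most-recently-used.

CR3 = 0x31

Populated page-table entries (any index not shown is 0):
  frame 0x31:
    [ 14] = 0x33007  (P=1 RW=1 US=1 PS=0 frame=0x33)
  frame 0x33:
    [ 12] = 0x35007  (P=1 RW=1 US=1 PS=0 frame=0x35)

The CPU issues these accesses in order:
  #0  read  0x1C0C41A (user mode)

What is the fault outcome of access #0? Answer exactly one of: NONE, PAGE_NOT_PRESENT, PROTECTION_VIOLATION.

Trace:
#0 VA=0x1C0C41A (r,user):
  [0] read 0x31 idx=14: raw=0x33007 flags P=1 W=1 U=1 S=0
  [1] read 0x33 idx=12: raw=0x35007 flags P=1 W=1 U=1 S=0
  ✓ 0x3541A  — 2 lookups

Access #0 fault: NONE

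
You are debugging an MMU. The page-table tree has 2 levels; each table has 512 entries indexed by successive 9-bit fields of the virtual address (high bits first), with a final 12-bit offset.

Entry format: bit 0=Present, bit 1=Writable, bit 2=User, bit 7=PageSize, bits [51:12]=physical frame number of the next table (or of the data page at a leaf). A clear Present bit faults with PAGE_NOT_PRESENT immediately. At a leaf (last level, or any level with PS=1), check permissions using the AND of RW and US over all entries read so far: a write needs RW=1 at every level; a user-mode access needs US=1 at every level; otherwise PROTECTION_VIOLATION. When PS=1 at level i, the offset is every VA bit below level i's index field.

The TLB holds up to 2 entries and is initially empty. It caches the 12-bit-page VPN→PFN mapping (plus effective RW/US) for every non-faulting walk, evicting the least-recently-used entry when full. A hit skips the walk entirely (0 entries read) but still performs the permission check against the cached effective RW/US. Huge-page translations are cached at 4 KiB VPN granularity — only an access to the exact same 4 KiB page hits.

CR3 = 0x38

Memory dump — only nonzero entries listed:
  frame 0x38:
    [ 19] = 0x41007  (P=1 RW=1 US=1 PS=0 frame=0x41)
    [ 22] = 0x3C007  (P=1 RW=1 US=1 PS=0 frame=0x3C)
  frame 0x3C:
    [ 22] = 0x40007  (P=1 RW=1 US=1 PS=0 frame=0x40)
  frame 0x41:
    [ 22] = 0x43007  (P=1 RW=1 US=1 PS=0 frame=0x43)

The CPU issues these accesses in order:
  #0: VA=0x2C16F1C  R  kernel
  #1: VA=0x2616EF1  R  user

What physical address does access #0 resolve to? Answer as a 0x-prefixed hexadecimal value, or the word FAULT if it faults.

Trace:
#0 VA=0x2C16F1C (r,kernel):
  [0] read 0x38 idx=22: raw=0x3C007 flags P=1 W=1 U=1 S=0
  [1] read 0x3C idx=22: raw=0x40007 flags P=1 W=1 U=1 S=0
  → PA=0x40F1C  (2 entries read)
#1 VA=0x2616EF1 (r,user):
  [0] read 0x38 idx=19: raw=0x41007 flags P=1 W=1 U=1 S=0
  [1] read 0x41 idx=22: raw=0x43007 flags P=1 W=1 U=1 S=0
  → PA=0x43EF1  (2 entries read)

Access #0 PA: 0x40F1C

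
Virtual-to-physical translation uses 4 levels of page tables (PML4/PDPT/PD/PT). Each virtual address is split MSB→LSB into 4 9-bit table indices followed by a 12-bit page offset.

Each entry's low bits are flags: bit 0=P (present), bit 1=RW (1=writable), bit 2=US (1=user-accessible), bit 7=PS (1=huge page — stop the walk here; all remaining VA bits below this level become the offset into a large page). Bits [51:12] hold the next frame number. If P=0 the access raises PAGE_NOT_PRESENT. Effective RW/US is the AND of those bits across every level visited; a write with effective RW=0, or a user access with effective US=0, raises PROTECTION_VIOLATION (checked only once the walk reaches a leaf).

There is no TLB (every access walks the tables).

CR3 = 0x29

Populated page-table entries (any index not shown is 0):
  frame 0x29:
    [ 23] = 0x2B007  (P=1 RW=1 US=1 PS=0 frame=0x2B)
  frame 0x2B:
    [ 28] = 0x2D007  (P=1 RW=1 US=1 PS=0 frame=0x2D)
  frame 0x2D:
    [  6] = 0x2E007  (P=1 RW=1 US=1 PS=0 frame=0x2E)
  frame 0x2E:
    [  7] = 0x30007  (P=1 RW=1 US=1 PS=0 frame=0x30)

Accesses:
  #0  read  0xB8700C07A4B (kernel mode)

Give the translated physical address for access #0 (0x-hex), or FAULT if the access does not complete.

Trace:
#0 VA=0xB8700C07A4B (r,kernel):
  lvl0: tbl 0x29, slot 23 ⇒ 0x2B007 (P1/RW1/US1/PS0)
  lvl1: tbl 0x2B, slot 28 ⇒ 0x2D007 (P1/RW1/US1/PS0)
  lvl2: tbl 0x2D, slot 6 ⇒ 0x2E007 (P1/RW1/US1/PS0)
  lvl3: tbl 0x2E, slot 7 ⇒ 0x30007 (P1/RW1/US1/PS0)
  ⇒ phys 0x30A4B  [4 reads]

Access #0 PA: 0x30A4B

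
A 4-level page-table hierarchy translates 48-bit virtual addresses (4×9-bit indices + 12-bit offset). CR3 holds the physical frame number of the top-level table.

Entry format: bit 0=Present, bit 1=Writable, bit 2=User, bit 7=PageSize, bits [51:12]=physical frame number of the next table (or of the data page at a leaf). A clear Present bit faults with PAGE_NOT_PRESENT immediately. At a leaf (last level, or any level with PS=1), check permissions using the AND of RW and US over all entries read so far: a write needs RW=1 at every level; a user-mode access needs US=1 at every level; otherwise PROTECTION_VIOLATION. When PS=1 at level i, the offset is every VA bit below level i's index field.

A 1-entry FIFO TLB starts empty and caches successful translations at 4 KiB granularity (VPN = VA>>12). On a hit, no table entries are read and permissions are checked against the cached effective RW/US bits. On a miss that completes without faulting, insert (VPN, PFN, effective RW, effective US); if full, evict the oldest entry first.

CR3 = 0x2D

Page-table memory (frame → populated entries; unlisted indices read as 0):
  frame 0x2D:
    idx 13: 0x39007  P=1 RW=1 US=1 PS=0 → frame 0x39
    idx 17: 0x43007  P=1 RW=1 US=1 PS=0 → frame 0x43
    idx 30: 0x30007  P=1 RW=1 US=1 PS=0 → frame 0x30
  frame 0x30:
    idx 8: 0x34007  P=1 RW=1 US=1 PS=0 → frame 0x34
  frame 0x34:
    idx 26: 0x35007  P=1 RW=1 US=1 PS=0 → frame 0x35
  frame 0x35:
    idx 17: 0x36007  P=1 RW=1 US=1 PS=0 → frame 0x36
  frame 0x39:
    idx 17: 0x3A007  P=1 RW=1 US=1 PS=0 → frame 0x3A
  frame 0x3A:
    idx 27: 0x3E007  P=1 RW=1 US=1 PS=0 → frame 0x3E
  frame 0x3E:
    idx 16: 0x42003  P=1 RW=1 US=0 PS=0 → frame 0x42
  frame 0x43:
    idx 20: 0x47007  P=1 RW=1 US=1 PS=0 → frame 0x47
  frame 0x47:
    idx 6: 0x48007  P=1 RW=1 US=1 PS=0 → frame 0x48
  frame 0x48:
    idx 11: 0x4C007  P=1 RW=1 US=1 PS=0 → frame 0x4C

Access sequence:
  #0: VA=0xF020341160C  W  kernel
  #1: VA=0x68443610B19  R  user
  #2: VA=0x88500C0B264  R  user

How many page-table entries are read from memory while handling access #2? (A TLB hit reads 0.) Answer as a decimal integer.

Trace:
#0 VA=0xF020341160C (w,kernel):
  L0: frame=0x2D idx=30 entry=0x30007 [P=1 RW=1 US=1 PS=0]
  L1: frame=0x30 idx=8 entry=0x34007 [P=1 RW=1 US=1 PS=0]
  L2: frame=0x34 idx=26 entry=0x35007 [P=1 RW=1 US=1 PS=0]
  L3: frame=0x35 idx=17 entry=0x36007 [P=1 RW=1 US=1 PS=0]
  ⇒ phys 0x3660C  [4 reads]
#1 VA=0x68443610B19 (r,user):
  L0: frame=0x2D idx=13 entry=0x39007 [P=1 RW=1 US=1 PS=0]
  L1: frame=0x39 idx=17 entry=0x3A007 [P=1 RW=1 US=1 PS=0]
  L2: frame=0x3A idx=27 entry=0x3E007 [P=1 RW=1 US=1 PS=0]
  L3: frame=0x3E idx=16 entry=0x42003 [P=1 RW=1 US=0 PS=0]
  → PROTECTION_VIOLATION  (4 entries read)
#2 VA=0x88500C0B264 (r,user):
  L0: frame=0x2D idx=17 entry=0x43007 [P=1 RW=1 US=1 PS=0]
  L1: frame=0x43 idx=20 entry=0x47007 [P=1 RW=1 US=1 PS=0]
  L2: frame=0x47 idx=6 entry=0x48007 [P=1 RW=1 US=1 PS=0]
  L3: frame=0x48 idx=11 entry=0x4C007 [P=1 RW=1 US=1 PS=0]
  ⇒ phys 0x4C264  [4 reads]

Entries read for #2: 4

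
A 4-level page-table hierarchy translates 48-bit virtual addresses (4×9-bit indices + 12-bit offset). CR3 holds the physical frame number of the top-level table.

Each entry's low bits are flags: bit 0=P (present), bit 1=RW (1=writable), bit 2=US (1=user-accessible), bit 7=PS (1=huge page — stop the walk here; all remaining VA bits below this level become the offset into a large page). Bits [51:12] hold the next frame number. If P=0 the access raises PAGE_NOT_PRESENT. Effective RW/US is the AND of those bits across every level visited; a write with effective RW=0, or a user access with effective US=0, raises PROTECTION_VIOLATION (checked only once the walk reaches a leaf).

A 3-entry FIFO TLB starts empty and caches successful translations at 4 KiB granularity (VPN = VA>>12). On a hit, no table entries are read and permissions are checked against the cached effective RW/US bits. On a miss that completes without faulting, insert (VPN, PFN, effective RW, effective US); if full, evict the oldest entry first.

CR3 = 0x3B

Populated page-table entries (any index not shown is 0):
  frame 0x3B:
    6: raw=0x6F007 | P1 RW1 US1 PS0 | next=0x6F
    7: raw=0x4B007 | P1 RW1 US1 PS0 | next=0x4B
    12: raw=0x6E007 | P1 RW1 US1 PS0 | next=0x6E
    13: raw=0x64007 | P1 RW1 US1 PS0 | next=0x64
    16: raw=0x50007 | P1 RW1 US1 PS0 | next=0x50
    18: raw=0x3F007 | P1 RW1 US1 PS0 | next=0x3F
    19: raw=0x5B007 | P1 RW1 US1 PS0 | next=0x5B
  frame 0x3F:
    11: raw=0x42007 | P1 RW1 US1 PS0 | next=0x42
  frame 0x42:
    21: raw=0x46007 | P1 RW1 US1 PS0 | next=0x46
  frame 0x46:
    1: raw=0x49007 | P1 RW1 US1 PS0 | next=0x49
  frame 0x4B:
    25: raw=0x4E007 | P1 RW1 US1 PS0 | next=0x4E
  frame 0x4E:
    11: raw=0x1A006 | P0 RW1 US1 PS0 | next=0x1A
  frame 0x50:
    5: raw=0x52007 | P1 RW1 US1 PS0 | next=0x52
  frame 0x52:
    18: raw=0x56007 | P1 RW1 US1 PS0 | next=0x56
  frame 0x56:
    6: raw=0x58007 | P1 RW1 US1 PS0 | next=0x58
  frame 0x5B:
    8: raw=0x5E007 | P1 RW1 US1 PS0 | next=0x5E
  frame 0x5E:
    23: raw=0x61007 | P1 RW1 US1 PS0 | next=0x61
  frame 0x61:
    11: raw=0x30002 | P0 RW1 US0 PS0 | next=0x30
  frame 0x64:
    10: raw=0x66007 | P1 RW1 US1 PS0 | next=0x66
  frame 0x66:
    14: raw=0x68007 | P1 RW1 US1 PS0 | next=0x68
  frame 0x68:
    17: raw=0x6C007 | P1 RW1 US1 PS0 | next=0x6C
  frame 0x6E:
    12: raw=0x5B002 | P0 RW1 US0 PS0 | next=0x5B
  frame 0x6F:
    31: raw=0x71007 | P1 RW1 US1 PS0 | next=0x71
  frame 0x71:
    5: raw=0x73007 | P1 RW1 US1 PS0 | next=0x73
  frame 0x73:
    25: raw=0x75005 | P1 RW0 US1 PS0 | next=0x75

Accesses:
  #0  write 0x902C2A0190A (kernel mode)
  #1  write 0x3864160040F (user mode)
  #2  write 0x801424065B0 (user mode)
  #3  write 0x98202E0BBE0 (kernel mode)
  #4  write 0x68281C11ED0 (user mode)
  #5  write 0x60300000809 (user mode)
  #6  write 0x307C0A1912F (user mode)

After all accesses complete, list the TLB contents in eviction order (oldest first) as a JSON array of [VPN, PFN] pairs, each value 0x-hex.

Trace:
#0 VA=0x902C2A0190A (w,kernel):
  [0] read 0x3B idx=18: raw=0x3F007 flags P=1 W=1 U=1 S=0
  [1] read 0x3F idx=11: raw=0x42007 flags P=1 W=1 U=1 S=0
  [2] read 0x42 idx=21: raw=0x46007 flags P=1 W=1 U=1 S=0
  [3] read 0x46 idx=1: raw=0x49007 flags P=1 W=1 U=1 S=0
  ⇒ phys 0x4990A  [4 reads]
#1 VA=0x3864160040F (w,user):
  [0] read 0x3B idx=7: raw=0x4B007 flags P=1 W=1 U=1 S=0
  [1] read 0x4B idx=25: raw=0x4E007 flags P=1 W=1 U=1 S=0
  [2] read 0x4E idx=11: raw=0x1A006 flags P=0 W=1 U=1 S=0
  → PAGE_NOT_PRESENT  (3 entries read)
#2 VA=0x801424065B0 (w,user):
  [0] read 0x3B idx=16: raw=0x50007 flags P=1 W=1 U=1 S=0
  [1] read 0x50 idx=5: raw=0x52007 flags P=1 W=1 U=1 S=0
  [2] read 0x52 idx=18: raw=0x56007 flags P=1 W=1 U=1 S=0
  [3] read 0x56 idx=6: raw=0x58007 flags P=1 W=1 U=1 S=0
  ⇒ phys 0x585B0  [4 reads]
#3 VA=0x98202E0BBE0 (w,kernel):
  [0] read 0x3B idx=19: raw=0x5B007 flags P=1 W=1 U=1 S=0
  [1] read 0x5B idx=8: raw=0x5E007 flags P=1 W=1 U=1 S=0
  [2] read 0x5E idx=23: raw=0x61007 flags P=1 W=1 U=1 S=0
  [3] read 0x61 idx=11: raw=0x30002 flags P=0 W=1 U=0 S=0
  → PAGE_NOT_PRESENT  (4 entries read)
#4 VA=0x68281C11ED0 (w,user):
  [0] read 0x3B idx=13: raw=0x64007 flags P=1 W=1 U=1 S=0
  [1] read 0x64 idx=10: raw=0x66007 flags P=1 W=1 U=1 S=0
  [2] read 0x66 idx=14: raw=0x68007 flags P=1 W=1 U=1 S=0
  [3] read 0x68 idx=17: raw=0x6C007 flags P=1 W=1 U=1 S=0
  ⇒ phys 0x6CED0  [4 reads]
#5 VA=0x60300000809 (w,user):
  [0] read 0x3B idx=12: raw=0x6E007 flags P=1 W=1 U=1 S=0
  [1] read 0x6E idx=12: raw=0x5B002 flags P=0 W=1 U=0 S=0
  → PAGE_NOT_PRESENT  (2 entries read)
#6 VA=0x307C0A1912F (w,user):
  [0] read 0x3B idx=6: raw=0x6F007 flags P=1 W=1 U=1 S=0
  [1] read 0x6F idx=31: raw=0x71007 flags P=1 W=1 U=1 S=0
  [2] read 0x71 idx=5: raw=0x73007 flags P=1 W=1 U=1 S=0
  [3] read 0x73 idx=25: raw=0x75005 flags P=1 W=0 U=1 S=0
  → PROTECTION_VIOLATION  (4 entries read)

TLB: [["0x902C2A01", "0x49"], ["0x80142406", "0x58"], ["0x68281C11", "0x6C"]]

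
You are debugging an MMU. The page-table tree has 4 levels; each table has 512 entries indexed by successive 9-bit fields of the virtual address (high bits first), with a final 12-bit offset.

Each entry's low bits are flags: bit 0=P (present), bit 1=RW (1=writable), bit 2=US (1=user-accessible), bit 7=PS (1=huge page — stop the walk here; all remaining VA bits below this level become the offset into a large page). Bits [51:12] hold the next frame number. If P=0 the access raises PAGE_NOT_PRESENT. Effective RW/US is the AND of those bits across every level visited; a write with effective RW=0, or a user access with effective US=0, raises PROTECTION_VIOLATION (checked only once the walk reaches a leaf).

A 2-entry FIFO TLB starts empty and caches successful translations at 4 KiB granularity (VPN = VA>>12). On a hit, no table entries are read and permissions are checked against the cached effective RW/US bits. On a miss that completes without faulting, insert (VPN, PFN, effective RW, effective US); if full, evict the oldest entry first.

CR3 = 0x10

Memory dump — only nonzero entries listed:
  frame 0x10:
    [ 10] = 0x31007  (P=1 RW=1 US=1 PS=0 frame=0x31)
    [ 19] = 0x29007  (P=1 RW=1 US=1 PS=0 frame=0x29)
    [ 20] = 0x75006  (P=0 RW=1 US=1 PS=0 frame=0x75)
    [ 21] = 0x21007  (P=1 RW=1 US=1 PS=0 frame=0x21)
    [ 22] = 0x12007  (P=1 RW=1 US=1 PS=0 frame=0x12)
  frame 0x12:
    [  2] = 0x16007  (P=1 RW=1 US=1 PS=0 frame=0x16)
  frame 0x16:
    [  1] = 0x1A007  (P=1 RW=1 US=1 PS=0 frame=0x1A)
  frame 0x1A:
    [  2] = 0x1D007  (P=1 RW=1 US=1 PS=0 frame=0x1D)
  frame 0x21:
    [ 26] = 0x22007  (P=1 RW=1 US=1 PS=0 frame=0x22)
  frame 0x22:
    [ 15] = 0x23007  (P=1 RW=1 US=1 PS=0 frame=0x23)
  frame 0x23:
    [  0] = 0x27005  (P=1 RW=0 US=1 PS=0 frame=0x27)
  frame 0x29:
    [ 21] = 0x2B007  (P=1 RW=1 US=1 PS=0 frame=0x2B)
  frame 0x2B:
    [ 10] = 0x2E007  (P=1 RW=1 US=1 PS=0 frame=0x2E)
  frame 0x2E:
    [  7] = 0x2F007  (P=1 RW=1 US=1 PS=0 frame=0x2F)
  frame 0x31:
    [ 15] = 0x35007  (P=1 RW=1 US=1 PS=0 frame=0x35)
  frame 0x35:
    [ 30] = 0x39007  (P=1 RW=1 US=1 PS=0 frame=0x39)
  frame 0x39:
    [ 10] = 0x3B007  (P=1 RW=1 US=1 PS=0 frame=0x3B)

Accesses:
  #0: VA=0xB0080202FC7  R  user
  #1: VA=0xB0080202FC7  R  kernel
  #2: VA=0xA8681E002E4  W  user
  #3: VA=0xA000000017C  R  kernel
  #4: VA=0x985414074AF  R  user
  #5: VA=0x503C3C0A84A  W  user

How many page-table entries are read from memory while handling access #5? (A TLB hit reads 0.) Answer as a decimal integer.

Per-access translation:
#0 VA=0xB0080202FC7 (r,user):
  [0] read 0x10 idx=22: raw=0x12007 flags P=1 W=1 U=1 S=0
  [1] read 0x12 idx=2: raw=0x16007 flags P=1 W=1 U=1 S=0
  [2] read 0x16 idx=1: raw=0x1A007 flags P=1 W=1 U=1 S=0
  [3] read 0x1A idx=2: raw=0x1D007 flags P=1 W=1 U=1 S=0
  ⇒ phys 0x1DFC7  [4 reads]
#1 VA=0xB0080202FC7 (r,kernel):
  TLB hit vpn=0xB0080202 → PA=0x1DFC7
#2 VA=0xA8681E002E4 (w,user):
  [0] read 0x10 idx=21: raw=0x21007 flags P=1 W=1 U=1 S=0
  [1] read 0x21 idx=26: raw=0x22007 flags P=1 W=1 U=1 S=0
  [2] read 0x22 idx=15: raw=0x23007 flags P=1 W=1 U=1 S=0
  [3] read 0x23 idx=0: raw=0x27005 flags P=1 W=0 U=1 S=0
  ⇒ fault: PROTECTION_VIOLATION  — 4 lookups
#3 VA=0xA000000017C (r,kernel):
  [0] read 0x10 idx=20: raw=0x75006 flags P=0 W=1 U=1 S=0
  ⇒ fault: PAGE_NOT_PRESENT  — 1 lookups
#4 VA=0x985414074AF (r,user):
  [0] read 0x10 idx=19: raw=0x29007 flags P=1 W=1 U=1 S=0
  [1] read 0x29 idx=21: raw=0x2B007 flags P=1 W=1 U=1 S=0
  [2] read 0x2B idx=10: raw=0x2E007 flags P=1 W=1 U=1 S=0
  [3] read 0x2E idx=7: raw=0x2F007 flags P=1 W=1 U=1 S=0
  ⇒ phys 0x2F4AF  [4 reads]
#5 VA=0x503C3C0A84A (w,user):
  [0] read 0x10 idx=10: raw=0x31007 flags P=1 W=1 U=1 S=0
  [1] read 0x31 idx=15: raw=0x35007 flags P=1 W=1 U=1 S=0
  [2] read 0x35 idx=30: raw=0x39007 flags P=1 W=1 U=1 S=0
  [3] read 0x39 idx=10: raw=0x3B007 flags P=1 W=1 U=1 S=0
  ⇒ phys 0x3B84A  [4 reads]

Entries read for #5: 4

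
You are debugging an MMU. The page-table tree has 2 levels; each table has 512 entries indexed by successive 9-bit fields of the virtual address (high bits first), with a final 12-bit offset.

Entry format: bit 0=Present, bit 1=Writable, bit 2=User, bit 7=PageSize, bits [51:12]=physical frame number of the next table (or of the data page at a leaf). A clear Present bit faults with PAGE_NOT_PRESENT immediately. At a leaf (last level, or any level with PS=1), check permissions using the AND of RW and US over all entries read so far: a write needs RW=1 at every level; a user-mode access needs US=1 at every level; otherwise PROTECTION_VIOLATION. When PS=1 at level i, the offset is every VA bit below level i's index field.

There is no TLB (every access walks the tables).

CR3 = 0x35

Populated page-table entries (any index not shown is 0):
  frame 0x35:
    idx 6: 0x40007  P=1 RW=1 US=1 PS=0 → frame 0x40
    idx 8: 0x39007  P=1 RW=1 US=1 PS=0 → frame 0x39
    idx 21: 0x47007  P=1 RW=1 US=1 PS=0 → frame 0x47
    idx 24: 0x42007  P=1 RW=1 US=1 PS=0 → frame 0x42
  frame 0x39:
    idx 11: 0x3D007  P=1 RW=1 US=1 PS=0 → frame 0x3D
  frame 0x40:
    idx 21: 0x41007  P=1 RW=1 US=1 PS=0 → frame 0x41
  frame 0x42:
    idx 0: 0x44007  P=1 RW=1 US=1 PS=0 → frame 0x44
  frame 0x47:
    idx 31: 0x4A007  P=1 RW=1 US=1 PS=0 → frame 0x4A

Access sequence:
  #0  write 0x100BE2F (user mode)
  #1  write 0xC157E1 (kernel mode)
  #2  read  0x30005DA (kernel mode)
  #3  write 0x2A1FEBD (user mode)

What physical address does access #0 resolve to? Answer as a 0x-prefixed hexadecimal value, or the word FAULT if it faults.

Trace:
#0 VA=0x100BE2F (w,user):
  [0] read 0x35 idx=8: raw=0x39007 flags P=1 W=1 U=1 S=0
  [1] read 0x39 idx=11: raw=0x3D007 flags P=1 W=1 U=1 S=0
  → PA=0x3DE2F  (2 entries read)
#1 VA=0xC157E1 (w,kernel):
  [0] read 0x35 idx=6: raw=0x40007 flags P=1 W=1 U=1 S=0
  [1] read 0x40 idx=21: raw=0x41007 flags P=1 W=1 U=1 S=0
  → PA=0x417E1  (2 entries read)
#2 VA=0x30005DA (r,kernel):
  [0] read 0x35 idx=24: raw=0x42007 flags P=1 W=1 U=1 S=0
  [1] read 0x42 idx=0: raw=0x44007 flags P=1 W=1 U=1 S=0
  → PA=0x445DA  (2 entries read)
#3 VA=0x2A1FEBD (w,user):
  [0] read 0x35 idx=21: raw=0x47007 flags P=1 W=1 U=1 S=0
  [1] read 0x47 idx=31: raw=0x4A007 flags P=1 W=1 U=1 S=0
  → PA=0x4AEBD  (2 entries read)

Access #0 PA: 0x3DE2F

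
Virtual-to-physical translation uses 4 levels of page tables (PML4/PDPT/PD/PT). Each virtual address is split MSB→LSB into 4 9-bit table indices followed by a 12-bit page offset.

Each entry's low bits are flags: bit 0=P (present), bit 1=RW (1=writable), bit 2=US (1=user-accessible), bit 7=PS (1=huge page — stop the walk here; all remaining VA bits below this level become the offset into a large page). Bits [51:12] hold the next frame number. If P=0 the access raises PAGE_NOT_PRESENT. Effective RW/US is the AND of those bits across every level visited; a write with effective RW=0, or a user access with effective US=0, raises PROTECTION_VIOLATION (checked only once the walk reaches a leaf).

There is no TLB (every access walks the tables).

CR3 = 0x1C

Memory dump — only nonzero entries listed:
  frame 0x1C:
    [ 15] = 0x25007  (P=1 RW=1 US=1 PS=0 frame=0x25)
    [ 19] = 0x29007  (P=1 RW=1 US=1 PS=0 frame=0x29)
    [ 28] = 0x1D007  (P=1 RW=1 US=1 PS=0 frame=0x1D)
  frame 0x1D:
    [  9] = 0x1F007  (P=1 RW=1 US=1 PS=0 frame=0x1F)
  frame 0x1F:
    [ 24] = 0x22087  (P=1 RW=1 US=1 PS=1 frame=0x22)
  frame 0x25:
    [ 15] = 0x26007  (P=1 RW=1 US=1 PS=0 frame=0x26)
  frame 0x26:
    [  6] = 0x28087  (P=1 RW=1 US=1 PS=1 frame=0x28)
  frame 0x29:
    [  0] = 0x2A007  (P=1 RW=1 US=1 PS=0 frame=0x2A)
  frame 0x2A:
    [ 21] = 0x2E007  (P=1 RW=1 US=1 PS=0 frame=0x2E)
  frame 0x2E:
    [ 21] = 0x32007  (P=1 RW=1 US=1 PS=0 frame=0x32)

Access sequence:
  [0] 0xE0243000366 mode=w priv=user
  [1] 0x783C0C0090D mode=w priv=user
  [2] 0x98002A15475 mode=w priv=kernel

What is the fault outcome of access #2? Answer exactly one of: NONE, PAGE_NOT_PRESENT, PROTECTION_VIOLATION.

Trace:
#0 VA=0xE0243000366 (w,user):
  L0: frame=0x1C idx=28 entry=0x1D007 [P=1 RW=1 US=1 PS=0]
  L1: frame=0x1D idx=9 entry=0x1F007 [P=1 RW=1 US=1 PS=0]
  L2: frame=0x1F idx=24 entry=0x22087 [P=1 RW=1 US=1 PS=1]
  ✓ 0x22366 (huge @L2)  — 3 lookups
#1 VA=0x783C0C0090D (w,user):
  L0: frame=0x1C idx=15 entry=0x25007 [P=1 RW=1 US=1 PS=0]
  L1: frame=0x25 idx=15 entry=0x26007 [P=1 RW=1 US=1 PS=0]
  L2: frame=0x26 idx=6 entry=0x28087 [P=1 RW=1 US=1 PS=1]
  ✓ 0x2890D (huge @L2)  — 3 lookups
#2 VA=0x98002A15475 (w,kernel):
  L0: frame=0x1C idx=19 entry=0x29007 [P=1 RW=1 US=1 PS=0]
  L1: frame=0x29 idx=0 entry=0x2A007 [P=1 RW=1 US=1 PS=0]
  L2: frame=0x2A idx=21 entry=0x2E007 [P=1 RW=1 US=1 PS=0]
  L3: frame=0x2E idx=21 entry=0x32007 [P=1 RW=1 US=1 PS=0]
  ✓ 0x32475  — 4 lookups

Access #2 fault: NONE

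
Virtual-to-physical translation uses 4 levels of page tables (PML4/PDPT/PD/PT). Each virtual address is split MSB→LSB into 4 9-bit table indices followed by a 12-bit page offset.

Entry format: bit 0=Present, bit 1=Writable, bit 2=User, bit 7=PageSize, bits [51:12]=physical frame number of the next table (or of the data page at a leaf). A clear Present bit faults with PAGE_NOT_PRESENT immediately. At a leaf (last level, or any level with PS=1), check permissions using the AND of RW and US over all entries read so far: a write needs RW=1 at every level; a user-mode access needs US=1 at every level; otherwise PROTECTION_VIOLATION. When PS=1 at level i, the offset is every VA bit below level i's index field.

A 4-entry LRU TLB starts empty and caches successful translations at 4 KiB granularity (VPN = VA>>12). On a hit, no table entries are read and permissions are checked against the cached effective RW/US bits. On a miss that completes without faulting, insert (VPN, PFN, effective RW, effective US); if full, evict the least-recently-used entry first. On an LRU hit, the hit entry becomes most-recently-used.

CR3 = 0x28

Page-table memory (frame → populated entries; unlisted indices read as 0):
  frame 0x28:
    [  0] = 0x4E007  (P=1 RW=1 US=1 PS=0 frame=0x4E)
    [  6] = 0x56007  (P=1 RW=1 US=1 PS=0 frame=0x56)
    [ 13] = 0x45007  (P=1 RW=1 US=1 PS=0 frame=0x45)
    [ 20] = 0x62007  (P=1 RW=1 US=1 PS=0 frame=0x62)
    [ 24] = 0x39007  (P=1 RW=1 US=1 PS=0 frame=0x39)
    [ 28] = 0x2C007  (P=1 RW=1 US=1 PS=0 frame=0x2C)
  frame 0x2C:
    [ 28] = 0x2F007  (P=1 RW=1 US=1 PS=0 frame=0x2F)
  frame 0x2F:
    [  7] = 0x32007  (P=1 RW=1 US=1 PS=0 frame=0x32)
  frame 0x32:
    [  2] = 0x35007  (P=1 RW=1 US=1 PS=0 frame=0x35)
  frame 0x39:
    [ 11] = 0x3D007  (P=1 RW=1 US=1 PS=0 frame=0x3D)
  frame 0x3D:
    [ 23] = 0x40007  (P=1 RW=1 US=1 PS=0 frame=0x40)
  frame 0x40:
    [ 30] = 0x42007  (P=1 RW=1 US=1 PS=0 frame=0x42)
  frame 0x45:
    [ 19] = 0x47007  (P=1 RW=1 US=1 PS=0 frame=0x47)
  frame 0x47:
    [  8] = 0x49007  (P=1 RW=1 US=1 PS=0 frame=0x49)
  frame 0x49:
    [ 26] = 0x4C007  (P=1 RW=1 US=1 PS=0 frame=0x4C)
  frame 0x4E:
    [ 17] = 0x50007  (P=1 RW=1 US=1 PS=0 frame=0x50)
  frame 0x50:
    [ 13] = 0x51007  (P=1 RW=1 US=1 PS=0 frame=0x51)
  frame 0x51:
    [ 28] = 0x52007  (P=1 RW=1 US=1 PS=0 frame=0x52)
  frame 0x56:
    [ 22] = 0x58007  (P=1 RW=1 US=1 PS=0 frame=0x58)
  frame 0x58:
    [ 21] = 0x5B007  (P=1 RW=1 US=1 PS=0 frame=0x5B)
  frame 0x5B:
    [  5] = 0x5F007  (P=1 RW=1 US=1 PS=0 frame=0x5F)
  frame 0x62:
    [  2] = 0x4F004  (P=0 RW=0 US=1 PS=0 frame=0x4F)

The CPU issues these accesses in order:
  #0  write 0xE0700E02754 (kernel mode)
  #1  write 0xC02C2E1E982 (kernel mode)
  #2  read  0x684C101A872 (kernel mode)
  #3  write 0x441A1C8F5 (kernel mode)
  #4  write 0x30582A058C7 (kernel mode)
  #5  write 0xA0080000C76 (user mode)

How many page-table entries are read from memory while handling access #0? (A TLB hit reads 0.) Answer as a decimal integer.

Per-access translation:
#0 VA=0xE0700E02754 (w,kernel):
  L0: frame=0x28 idx=28 entry=0x2C007 [P=1 RW=1 US=1 PS=0]
  L1: frame=0x2C idx=28 entry=0x2F007 [P=1 RW=1 US=1 PS=0]
  L2: frame=0x2F idx=7 entry=0x32007 [P=1 RW=1 US=1 PS=0]
  L3: frame=0x32 idx=2 entry=0x35007 [P=1 RW=1 US=1 PS=0]
  ✓ 0x35754  — 4 lookups
#1 VA=0xC02C2E1E982 (w,kernel):
  L0: frame=0x28 idx=24 entry=0x39007 [P=1 RW=1 US=1 PS=0]
  L1: frame=0x39 idx=11 entry=0x3D007 [P=1 RW=1 US=1 PS=0]
  L2: frame=0x3D idx=23 entry=0x40007 [P=1 RW=1 US=1 PS=0]
  L3: frame=0x40 idx=30 entry=0x42007 [P=1 RW=1 US=1 PS=0]
  ✓ 0x42982  — 4 lookups
#2 VA=0x684C101A872 (r,kernel):
  L0: frame=0x28 idx=13 entry=0x45007 [P=1 RW=1 US=1 PS=0]
  L1: frame=0x45 idx=19 entry=0x47007 [P=1 RW=1 US=1 PS=0]
  L2: frame=0x47 idx=8 entry=0x49007 [P=1 RW=1 US=1 PS=0]
  L3: frame=0x49 idx=26 entry=0x4C007 [P=1 RW=1 US=1 PS=0]
  ✓ 0x4C872  — 4 lookups
#3 VA=0x441A1C8F5 (w,kernel):
  L0: frame=0x28 idx=0 entry=0x4E007 [P=1 RW=1 US=1 PS=0]
  L1: frame=0x4E idx=17 entry=0x50007 [P=1 RW=1 US=1 PS=0]
  L2: frame=0x50 idx=13 entry=0x51007 [P=1 RW=1 US=1 PS=0]
  L3: frame=0x51 idx=28 entry=0x52007 [P=1 RW=1 US=1 PS=0]
  ✓ 0x528F5  — 4 lookups
#4 VA=0x30582A058C7 (w,kernel):
  L0: frame=0x28 idx=6 entry=0x56007 [P=1 RW=1 US=1 PS=0]
  L1: frame=0x56 idx=22 entry=0x58007 [P=1 RW=1 US=1 PS=0]
  L2: frame=0x58 idx=21 entry=0x5B007 [P=1 RW=1 US=1 PS=0]
  L3: frame=0x5B idx=5 entry=0x5F007 [P=1 RW=1 US=1 PS=0]
  ✓ 0x5F8C7  — 4 lookups
#5 VA=0xA0080000C76 (w,user):
  L0: frame=0x28 idx=20 entry=0x62007 [P=1 RW=1 US=1 PS=0]
  L1: frame=0x62 idx=2 entry=0x4F004 [P=0 RW=0 US=1 PS=0]
  ⇒ fault: PAGE_NOT_PRESENT  — 2 lookups

Entries read for #0: 4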